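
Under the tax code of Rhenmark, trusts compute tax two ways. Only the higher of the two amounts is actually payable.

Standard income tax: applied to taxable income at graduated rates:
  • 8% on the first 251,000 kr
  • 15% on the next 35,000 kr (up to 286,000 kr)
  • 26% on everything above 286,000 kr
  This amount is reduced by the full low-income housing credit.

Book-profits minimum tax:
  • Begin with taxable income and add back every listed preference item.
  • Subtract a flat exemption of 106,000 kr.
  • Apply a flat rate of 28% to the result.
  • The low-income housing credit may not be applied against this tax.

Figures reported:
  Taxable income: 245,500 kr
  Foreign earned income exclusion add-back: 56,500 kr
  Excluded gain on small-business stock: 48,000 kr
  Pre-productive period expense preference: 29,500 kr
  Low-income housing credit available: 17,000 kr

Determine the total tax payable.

Book-profits minimum tax:
  Adjusted income: 245,500 kr + 56,500 kr + 48,000 kr + 29,500 kr = 379,500 kr
  Less exemption 106,000 kr → base 273,500 kr
  273,500 kr × 28% = 76,580 kr

Standard income tax:
  245,500 kr × 8% = 19,640 kr
  Less low-income housing credit 17,000 kr → 2,640 kr

76,580 kr > 2,640 kr, so the book-profits minimum tax is the binding amount.

76,580 kr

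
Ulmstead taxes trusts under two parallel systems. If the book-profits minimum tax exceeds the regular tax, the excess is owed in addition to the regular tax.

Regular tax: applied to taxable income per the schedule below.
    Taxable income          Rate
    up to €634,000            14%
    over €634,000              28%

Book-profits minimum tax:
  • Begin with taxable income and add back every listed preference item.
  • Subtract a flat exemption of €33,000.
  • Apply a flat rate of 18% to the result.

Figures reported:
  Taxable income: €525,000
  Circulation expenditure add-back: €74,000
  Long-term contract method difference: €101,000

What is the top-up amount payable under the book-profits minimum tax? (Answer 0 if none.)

€46,560

Book-profits minimum tax:
  Adjusted income: €525,000 + €74,000 + €101,000 = €700,000
  Less exemption €33,000 → base €667,000
  €667,000 × 18% = €120,060

Regular tax:
  €525,000 × 14% = €73,500

Excess of book-profits minimum tax over regular tax: €120,060 − €73,500 = €46,560.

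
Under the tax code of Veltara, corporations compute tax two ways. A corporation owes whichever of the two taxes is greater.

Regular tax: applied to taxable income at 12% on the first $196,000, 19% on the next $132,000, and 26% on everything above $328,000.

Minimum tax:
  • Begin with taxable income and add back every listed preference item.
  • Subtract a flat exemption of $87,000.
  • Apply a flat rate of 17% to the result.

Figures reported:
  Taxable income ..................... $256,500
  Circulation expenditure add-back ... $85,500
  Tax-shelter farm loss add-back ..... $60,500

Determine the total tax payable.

Minimum tax:
  Adjusted income: $256,500 + $85,500 + $60,500 = $402,500
  Less exemption $87,000 → base $315,500
  $315,500 × 17% = $53,635

Regular tax:
  $196,000 × 12% = $23,520
  $60,500 × 19% = $11,495
  → $35,015

$53,635 > $35,015, so the minimum tax is the binding amount.

$53,635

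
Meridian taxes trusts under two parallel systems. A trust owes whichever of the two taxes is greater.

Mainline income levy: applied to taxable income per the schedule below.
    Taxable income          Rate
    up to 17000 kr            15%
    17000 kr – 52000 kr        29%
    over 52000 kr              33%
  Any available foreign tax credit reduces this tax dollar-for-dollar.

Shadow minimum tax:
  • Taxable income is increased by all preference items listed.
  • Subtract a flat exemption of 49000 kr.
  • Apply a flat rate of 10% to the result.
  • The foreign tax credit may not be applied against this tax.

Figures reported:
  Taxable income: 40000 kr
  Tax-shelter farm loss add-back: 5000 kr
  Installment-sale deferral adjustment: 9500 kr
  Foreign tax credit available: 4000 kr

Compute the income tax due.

5220 kr

Mainline income levy:
  17000 kr × 15% = 2550 kr
  23000 kr × 29% = 6670 kr
  → 9220 kr
  Less foreign tax credit 4000 kr → 5220 kr

Shadow minimum tax:
  Adjusted income: 40000 kr + 5000 kr + 9500 kr = 54500 kr
  Less exemption 49000 kr → base 5500 kr
  5500 kr × 10% = 550 kr

5220 kr > 550 kr, so the mainline income levy governs.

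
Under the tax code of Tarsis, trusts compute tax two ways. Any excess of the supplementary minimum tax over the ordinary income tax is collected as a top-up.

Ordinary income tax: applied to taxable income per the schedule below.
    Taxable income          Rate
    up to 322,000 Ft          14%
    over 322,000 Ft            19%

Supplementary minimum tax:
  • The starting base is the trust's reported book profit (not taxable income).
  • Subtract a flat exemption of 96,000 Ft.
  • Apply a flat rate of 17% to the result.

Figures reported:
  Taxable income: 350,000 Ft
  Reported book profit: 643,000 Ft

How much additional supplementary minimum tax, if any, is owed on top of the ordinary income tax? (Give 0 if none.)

42,590 Ft

Supplementary minimum tax:
  Base (reported book profit): 643,000 Ft
  Less exemption 96,000 Ft → base 547,000 Ft
  547,000 Ft × 17% = 92,990 Ft

Ordinary income tax:
  322,000 Ft × 14% = 45,080 Ft
  28,000 Ft × 19% = 5,320 Ft
  → 50,400 Ft

Excess of supplementary minimum tax over ordinary income tax: 92,990 Ft − 50,400 Ft = 42,590 Ft.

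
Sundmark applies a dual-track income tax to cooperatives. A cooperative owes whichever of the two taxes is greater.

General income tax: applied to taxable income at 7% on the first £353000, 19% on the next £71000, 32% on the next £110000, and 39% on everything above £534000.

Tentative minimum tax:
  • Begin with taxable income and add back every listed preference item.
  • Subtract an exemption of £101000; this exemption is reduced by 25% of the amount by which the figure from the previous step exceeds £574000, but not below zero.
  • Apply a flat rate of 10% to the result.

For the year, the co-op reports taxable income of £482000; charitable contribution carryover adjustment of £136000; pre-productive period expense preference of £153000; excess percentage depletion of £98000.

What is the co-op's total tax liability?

£84175

Tentative minimum tax:
  Adjusted income: £482000 + £136000 + £153000 + £98000 = £869000
  Exemption: £101000 − 25% × (£869000 − £574000) = £101000 − £73750 = £27250
  Base: £869000 − £27250 = £841750
  £841750 × 10% = £84175

General income tax:
  £353000 × 7% = £24710
  £71000 × 19% = £13490
  £58000 × 32% = £18560
  → £56760

£84175 > £56760, so the tentative minimum tax is the binding amount.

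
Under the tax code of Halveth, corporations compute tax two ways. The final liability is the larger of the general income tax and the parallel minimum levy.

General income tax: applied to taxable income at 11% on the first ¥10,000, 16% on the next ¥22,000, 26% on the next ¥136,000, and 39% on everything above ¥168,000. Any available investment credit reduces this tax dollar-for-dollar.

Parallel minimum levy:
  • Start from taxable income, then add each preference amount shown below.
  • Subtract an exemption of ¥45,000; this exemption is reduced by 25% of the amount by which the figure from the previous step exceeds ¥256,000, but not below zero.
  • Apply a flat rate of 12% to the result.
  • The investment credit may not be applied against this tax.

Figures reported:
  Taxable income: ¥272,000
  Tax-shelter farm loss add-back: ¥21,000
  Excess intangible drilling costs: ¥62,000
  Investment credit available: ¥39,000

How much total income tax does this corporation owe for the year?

Parallel minimum levy:
  Adjusted income: ¥272,000 + ¥21,000 + ¥62,000 = ¥355,000
  Exemption: ¥45,000 − 25% × (¥355,000 − ¥256,000) = ¥45,000 − ¥24,750 = ¥20,250
  Base: ¥355,000 − ¥20,250 = ¥334,750
  ¥334,750 × 12% = ¥40,170

General income tax:
  ¥10,000 × 11% = ¥1,100
  ¥22,000 × 16% = ¥3,520
  ¥136,000 × 26% = ¥35,360
  ¥104,000 × 39% = ¥40,560
  → ¥80,540
  Less investment credit ¥39,000 → ¥41,540

¥41,540 > ¥40,170, so the general income tax governs.

¥41,540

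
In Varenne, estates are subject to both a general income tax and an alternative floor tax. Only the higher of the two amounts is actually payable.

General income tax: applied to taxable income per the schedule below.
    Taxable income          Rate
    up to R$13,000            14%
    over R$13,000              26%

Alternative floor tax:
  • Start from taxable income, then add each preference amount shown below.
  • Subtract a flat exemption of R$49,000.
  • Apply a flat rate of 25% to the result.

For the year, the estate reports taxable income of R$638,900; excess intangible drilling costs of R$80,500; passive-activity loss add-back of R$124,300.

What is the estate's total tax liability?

R$198,675

Alternative floor tax:
  Adjusted income: R$638,900 + R$80,500 + R$124,300 = R$843,700
  Less exemption R$49,000 → base R$794,700
  R$794,700 × 25% = R$198,675

General income tax:
  R$13,000 × 14% = R$1,820
  R$625,900 × 26% = R$162,734
  → R$164,554

R$198,675 > R$164,554, so the alternative floor tax is the binding amount.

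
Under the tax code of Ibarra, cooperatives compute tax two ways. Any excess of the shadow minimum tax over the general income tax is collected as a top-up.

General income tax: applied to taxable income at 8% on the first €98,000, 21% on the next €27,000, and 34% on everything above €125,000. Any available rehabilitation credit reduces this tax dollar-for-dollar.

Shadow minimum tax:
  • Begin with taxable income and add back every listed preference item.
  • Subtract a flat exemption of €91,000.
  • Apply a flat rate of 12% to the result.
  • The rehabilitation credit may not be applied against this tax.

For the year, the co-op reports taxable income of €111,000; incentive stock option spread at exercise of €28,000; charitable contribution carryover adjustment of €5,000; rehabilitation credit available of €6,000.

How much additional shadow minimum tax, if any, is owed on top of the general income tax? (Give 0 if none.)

General income tax:
  €98,000 × 8% = €7,840
  €13,000 × 21% = €2,730
  → €10,570
  Less rehabilitation credit €6,000 → €4,570

Shadow minimum tax:
  Adjusted income: €111,000 + €28,000 + €5,000 = €144,000
  Less exemption €91,000 → base €53,000
  €53,000 × 12% = €6,360

Excess of shadow minimum tax over general income tax: €6,360 − €4,570 = €1,790.

€1,790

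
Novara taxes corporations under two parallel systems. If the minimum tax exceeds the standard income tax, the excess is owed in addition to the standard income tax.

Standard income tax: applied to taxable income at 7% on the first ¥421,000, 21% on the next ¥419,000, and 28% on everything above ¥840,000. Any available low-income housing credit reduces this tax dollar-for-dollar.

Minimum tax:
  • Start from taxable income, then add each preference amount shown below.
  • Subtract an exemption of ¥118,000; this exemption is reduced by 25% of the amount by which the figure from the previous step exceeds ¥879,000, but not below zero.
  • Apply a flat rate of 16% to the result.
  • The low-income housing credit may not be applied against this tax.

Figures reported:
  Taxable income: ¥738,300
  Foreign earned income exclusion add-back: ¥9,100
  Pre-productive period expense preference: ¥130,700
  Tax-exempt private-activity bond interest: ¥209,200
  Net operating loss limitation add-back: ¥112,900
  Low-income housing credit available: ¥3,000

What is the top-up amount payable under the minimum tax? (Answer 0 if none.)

¥92,897

Standard income tax:
  ¥421,000 × 7% = ¥29,470
  ¥317,300 × 21% = ¥66,633
  → ¥96,103
  Less low-income housing credit ¥3,000 → ¥93,103

Minimum tax:
  Adjusted income: ¥738,300 + ¥9,100 + ¥130,700 + ¥209,200 + ¥112,900 = ¥1,200,200
  Exemption: ¥118,000 − 25% × (¥1,200,200 − ¥879,000) = ¥118,000 − ¥80,300 = ¥37,700
  Base: ¥1,200,200 − ¥37,700 = ¥1,162,500
  ¥1,162,500 × 16% = ¥186,000

Excess of minimum tax over standard income tax: ¥186,000 − ¥93,103 = ¥92,897.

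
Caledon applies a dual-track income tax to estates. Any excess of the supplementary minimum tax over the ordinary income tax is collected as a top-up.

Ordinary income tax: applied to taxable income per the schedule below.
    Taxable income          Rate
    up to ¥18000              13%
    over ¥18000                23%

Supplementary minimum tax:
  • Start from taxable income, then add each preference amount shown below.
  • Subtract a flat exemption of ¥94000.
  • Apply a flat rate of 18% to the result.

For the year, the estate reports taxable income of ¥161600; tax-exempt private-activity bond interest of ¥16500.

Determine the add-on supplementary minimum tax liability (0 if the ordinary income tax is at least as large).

Ordinary income tax:
  ¥18000 × 13% = ¥2340
  ¥143600 × 23% = ¥33028
  → ¥35368

Supplementary minimum tax:
  Adjusted income: ¥161600 + ¥16500 = ¥178100
  Less exemption ¥94000 → base ¥84100
  ¥84100 × 18% = ¥15138

¥15138 ≤ ¥35368, so no add-on is due.

¥0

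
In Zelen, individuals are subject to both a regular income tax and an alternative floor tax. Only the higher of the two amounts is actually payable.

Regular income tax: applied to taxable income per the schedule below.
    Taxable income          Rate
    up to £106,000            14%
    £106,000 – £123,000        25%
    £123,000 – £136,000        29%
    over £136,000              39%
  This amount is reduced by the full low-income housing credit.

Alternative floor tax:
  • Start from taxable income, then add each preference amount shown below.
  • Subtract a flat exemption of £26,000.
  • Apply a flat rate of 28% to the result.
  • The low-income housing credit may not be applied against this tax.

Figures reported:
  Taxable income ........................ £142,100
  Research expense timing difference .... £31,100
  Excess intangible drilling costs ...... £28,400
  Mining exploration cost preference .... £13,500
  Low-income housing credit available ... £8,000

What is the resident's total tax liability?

£52,948

Alternative floor tax:
  Adjusted income: £142,100 + £31,100 + £28,400 + £13,500 = £215,100
  Less exemption £26,000 → base £189,100
  £189,100 × 28% = £52,948

Regular income tax:
  £106,000 × 14% = £14,840
  £17,000 × 25% = £4,250
  £13,000 × 29% = £3,770
  £6,100 × 39% = £2,379
  → £25,239
  Less low-income housing credit £8,000 → £17,239

£52,948 > £17,239, so the alternative floor tax is the binding amount.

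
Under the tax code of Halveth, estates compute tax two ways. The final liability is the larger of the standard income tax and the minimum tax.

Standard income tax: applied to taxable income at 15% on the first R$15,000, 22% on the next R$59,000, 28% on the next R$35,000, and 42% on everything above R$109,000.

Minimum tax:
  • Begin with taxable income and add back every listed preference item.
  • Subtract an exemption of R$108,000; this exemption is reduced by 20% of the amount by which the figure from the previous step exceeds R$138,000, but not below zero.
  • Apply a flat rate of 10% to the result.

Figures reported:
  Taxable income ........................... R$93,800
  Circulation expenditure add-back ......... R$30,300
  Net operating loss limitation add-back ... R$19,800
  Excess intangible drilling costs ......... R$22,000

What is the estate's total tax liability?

Standard income tax:
  R$15,000 × 15% = R$2,250
  R$59,000 × 22% = R$12,980
  R$19,800 × 28% = R$5,544
  → R$20,774

Minimum tax:
  Adjusted income: R$93,800 + R$30,300 + R$19,800 + R$22,000 = R$165,900
  Exemption: R$108,000 − 20% × (R$165,900 − R$138,000) = R$108,000 − R$5,580 = R$102,420
  Base: R$165,900 − R$102,420 = R$63,480
  R$63,480 × 10% = R$6,348

R$20,774 > R$6,348, so the standard income tax governs.

R$20,774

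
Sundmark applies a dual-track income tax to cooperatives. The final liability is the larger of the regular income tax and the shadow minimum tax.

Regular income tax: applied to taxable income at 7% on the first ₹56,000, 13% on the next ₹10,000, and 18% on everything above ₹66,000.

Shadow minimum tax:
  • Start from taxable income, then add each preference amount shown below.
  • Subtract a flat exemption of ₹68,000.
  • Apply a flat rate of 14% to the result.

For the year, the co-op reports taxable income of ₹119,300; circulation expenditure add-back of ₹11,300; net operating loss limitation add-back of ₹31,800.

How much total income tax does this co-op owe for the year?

Regular income tax:
  ₹56,000 × 7% = ₹3,920
  ₹10,000 × 13% = ₹1,300
  ₹53,300 × 18% = ₹9,594
  → ₹14,814

Shadow minimum tax:
  Adjusted income: ₹119,300 + ₹11,300 + ₹31,800 = ₹162,400
  Less exemption ₹68,000 → base ₹94,400
  ₹94,400 × 14% = ₹13,216

₹14,814 > ₹13,216, so the regular income tax governs.

₹14,814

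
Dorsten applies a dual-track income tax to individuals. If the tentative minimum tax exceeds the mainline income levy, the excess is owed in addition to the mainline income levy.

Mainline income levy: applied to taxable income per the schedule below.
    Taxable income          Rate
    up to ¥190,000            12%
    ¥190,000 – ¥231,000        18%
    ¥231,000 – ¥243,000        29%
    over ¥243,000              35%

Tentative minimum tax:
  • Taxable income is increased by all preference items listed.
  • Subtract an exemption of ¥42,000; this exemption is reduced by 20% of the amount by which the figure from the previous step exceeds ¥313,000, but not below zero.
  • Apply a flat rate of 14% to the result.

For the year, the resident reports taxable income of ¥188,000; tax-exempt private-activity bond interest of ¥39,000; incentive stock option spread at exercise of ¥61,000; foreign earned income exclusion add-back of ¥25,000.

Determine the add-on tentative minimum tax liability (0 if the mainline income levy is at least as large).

Tentative minimum tax:
  Adjusted income: ¥188,000 + ¥39,000 + ¥61,000 + ¥25,000 = ¥313,000
  Exemption: ¥313,000 ≤ ¥313,000, so full ¥42,000 applies
  Base: ¥313,000 − ¥42,000 = ¥271,000
  ¥271,000 × 14% = ¥37,940

Mainline income levy:
  ¥188,000 × 12% = ¥22,560

Excess of tentative minimum tax over mainline income levy: ¥37,940 − ¥22,560 = ¥15,380.

¥15,380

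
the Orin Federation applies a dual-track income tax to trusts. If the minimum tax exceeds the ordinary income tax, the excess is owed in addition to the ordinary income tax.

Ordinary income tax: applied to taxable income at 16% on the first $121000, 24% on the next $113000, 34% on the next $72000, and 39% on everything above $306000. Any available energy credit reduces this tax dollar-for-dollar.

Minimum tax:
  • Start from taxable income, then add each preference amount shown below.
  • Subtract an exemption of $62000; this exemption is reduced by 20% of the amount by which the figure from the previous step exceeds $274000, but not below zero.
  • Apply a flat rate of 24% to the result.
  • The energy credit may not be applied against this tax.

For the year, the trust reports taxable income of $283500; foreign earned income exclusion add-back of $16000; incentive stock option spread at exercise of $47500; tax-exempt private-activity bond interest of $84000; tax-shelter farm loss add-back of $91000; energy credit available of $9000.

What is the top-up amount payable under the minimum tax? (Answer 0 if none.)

Ordinary income tax:
  $121000 × 16% = $19360
  $113000 × 24% = $27120
  $49500 × 34% = $16830
  → $63310
  Less energy credit $9000 → $54310

Minimum tax:
  Adjusted income: $283500 + $16000 + $47500 + $84000 + $91000 = $522000
  Exemption: $62000 − 20% × ($522000 − $274000) = $62000 − $49600 = $12400
  Base: $522000 − $12400 = $509600
  $509600 × 24% = $122304

Excess of minimum tax over ordinary income tax: $122304 − $54310 = $67994.

$67994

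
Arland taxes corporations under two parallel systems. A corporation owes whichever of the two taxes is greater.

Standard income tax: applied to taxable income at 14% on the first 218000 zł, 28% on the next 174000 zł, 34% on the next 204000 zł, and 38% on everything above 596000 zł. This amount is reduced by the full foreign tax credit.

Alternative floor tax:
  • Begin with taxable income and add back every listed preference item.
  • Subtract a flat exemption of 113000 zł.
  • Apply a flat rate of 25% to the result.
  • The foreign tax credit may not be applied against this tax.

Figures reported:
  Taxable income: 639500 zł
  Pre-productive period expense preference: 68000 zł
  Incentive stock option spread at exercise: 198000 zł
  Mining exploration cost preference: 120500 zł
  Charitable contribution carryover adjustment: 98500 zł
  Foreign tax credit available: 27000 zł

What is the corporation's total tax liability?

252875 zł

Alternative floor tax:
  Adjusted income: 639500 zł + 68000 zł + 198000 zł + 120500 zł + 98500 zł = 1124500 zł
  Less exemption 113000 zł → base 1011500 zł
  1011500 zł × 25% = 252875 zł

Standard income tax:
  218000 zł × 14% = 30520 zł
  174000 zł × 28% = 48720 zł
  204000 zł × 34% = 69360 zł
  43500 zł × 38% = 16530 zł
  → 165130 zł
  Less foreign tax credit 27000 zł → 138130 zł

252875 zł > 138130 zł, so the alternative floor tax is the binding amount.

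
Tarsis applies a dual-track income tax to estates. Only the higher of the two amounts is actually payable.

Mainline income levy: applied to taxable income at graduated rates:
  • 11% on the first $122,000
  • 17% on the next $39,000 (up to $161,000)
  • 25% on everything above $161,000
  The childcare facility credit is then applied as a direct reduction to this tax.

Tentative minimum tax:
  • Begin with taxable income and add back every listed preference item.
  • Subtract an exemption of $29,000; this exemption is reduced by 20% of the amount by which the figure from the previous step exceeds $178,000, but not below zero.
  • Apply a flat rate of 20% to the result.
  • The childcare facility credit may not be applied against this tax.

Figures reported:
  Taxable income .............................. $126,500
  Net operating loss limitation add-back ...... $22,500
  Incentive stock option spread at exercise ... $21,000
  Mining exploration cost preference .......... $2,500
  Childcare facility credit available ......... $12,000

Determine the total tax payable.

$28,700

Tentative minimum tax:
  Adjusted income: $126,500 + $22,500 + $21,000 + $2,500 = $172,500
  Exemption: $172,500 ≤ $178,000, so full $29,000 applies
  Base: $172,500 − $29,000 = $143,500
  $143,500 × 20% = $28,700

Mainline income levy:
  $122,000 × 11% = $13,420
  $4,500 × 17% = $765
  → $14,185
  Less childcare facility credit $12,000 → $2,185

$28,700 > $2,185, so the tentative minimum tax is the binding amount.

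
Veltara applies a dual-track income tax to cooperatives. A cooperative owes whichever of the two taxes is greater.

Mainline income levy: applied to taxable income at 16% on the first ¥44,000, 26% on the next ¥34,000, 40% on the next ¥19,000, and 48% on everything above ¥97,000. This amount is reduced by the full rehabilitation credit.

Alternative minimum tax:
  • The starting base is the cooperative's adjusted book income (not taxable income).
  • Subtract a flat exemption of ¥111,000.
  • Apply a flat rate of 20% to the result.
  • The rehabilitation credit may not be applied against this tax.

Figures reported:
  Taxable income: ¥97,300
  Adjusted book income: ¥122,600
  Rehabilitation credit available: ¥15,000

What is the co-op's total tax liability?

¥8,624

Alternative minimum tax:
  Base (adjusted book income): ¥122,600
  Less exemption ¥111,000 → base ¥11,600
  ¥11,600 × 20% = ¥2,320

Mainline income levy:
  ¥44,000 × 16% = ¥7,040
  ¥34,000 × 26% = ¥8,840
  ¥19,000 × 40% = ¥7,600
  ¥300 × 48% = ¥144
  → ¥23,624
  Less rehabilitation credit ¥15,000 → ¥8,624

¥8,624 > ¥2,320, so the mainline income levy governs.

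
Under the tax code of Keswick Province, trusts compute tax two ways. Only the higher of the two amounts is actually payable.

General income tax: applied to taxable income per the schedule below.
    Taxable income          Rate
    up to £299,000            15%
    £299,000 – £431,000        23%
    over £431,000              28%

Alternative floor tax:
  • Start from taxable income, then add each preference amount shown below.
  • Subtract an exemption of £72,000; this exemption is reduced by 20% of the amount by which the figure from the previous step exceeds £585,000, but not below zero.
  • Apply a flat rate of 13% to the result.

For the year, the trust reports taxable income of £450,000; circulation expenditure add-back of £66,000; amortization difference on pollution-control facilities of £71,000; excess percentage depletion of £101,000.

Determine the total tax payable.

£82,758

Alternative floor tax:
  Adjusted income: £450,000 + £66,000 + £71,000 + £101,000 = £688,000
  Exemption: £72,000 − 20% × (£688,000 − £585,000) = £72,000 − £20,600 = £51,400
  Base: £688,000 − £51,400 = £636,600
  £636,600 × 13% = £82,758

General income tax:
  £299,000 × 15% = £44,850
  £132,000 × 23% = £30,360
  £19,000 × 28% = £5,320
  → £80,530

£82,758 > £80,530, so the alternative floor tax is the binding amount.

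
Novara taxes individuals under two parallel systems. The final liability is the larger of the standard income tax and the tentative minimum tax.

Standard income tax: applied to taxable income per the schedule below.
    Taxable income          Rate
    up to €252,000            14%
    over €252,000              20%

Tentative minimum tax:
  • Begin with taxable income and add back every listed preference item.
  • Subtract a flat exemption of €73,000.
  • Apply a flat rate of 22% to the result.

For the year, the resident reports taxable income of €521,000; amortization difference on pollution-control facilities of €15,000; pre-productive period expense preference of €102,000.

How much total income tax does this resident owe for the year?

€124,300

Tentative minimum tax:
  Adjusted income: €521,000 + €15,000 + €102,000 = €638,000
  Less exemption €73,000 → base €565,000
  €565,000 × 22% = €124,300

Standard income tax:
  €252,000 × 14% = €35,280
  €269,000 × 20% = €53,800
  → €89,080

€124,300 > €89,080, so the tentative minimum tax is the binding amount.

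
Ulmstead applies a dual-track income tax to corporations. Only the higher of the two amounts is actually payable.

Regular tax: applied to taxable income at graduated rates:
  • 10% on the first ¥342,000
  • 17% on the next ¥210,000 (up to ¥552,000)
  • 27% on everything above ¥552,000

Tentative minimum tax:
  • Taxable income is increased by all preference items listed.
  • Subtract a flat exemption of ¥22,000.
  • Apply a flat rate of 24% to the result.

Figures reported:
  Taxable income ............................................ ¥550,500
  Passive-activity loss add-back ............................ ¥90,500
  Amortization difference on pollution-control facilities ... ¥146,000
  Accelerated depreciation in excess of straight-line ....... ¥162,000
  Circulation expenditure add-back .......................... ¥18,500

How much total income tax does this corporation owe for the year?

¥226,920

Tentative minimum tax:
  Adjusted income: ¥550,500 + ¥90,500 + ¥146,000 + ¥162,000 + ¥18,500 = ¥967,500
  Less exemption ¥22,000 → base ¥945,500
  ¥945,500 × 24% = ¥226,920

Regular tax:
  ¥342,000 × 10% = ¥34,200
  ¥208,500 × 17% = ¥35,445
  → ¥69,645

¥226,920 > ¥69,645, so the tentative minimum tax is the binding amount.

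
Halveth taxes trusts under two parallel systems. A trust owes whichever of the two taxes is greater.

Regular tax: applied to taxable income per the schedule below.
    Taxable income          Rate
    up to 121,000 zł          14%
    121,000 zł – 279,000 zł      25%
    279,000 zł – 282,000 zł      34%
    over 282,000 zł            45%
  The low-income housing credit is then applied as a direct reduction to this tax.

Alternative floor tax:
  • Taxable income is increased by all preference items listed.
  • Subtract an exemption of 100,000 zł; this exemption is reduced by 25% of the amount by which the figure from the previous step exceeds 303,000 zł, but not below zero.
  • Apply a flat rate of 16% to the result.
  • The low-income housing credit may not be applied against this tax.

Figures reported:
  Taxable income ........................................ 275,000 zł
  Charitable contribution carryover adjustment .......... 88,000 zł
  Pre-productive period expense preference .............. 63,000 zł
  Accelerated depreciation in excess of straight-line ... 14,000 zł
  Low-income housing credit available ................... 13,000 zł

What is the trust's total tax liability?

59,880 zł

Regular tax:
  121,000 zł × 14% = 16,940 zł
  154,000 zł × 25% = 38,500 zł
  → 55,440 zł
  Less low-income housing credit 13,000 zł → 42,440 zł

Alternative floor tax:
  Adjusted income: 275,000 zł + 88,000 zł + 63,000 zł + 14,000 zł = 440,000 zł
  Exemption: 100,000 zł − 25% × (440,000 zł − 303,000 zł) = 100,000 zł − 34,250 zł = 65,750 zł
  Base: 440,000 zł − 65,750 zł = 374,250 zł
  374,250 zł × 16% = 59,880 zł

59,880 zł > 42,440 zł, so the alternative floor tax is the binding amount.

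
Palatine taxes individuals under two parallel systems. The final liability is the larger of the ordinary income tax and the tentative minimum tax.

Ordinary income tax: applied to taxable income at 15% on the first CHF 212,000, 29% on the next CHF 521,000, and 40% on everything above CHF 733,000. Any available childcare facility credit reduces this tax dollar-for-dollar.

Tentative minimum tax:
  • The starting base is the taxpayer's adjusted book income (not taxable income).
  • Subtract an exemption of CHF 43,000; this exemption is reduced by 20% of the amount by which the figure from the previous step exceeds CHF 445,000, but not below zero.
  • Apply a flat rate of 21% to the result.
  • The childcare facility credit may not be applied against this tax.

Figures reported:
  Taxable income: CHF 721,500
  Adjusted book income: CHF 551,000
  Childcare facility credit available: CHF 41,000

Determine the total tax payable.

Tentative minimum tax:
  Base (adjusted book income): CHF 551,000
  Exemption: CHF 43,000 − 20% × (CHF 551,000 − CHF 445,000) = CHF 43,000 − CHF 21,200 = CHF 21,800
  Base: CHF 551,000 − CHF 21,800 = CHF 529,200
  CHF 529,200 × 21% = CHF 111,132

Ordinary income tax:
  CHF 212,000 × 15% = CHF 31,800
  CHF 509,500 × 29% = CHF 147,755
  → CHF 179,555
  Less childcare facility credit CHF 41,000 → CHF 138,555

CHF 138,555 > CHF 111,132, so the ordinary income tax governs.

CHF 138,555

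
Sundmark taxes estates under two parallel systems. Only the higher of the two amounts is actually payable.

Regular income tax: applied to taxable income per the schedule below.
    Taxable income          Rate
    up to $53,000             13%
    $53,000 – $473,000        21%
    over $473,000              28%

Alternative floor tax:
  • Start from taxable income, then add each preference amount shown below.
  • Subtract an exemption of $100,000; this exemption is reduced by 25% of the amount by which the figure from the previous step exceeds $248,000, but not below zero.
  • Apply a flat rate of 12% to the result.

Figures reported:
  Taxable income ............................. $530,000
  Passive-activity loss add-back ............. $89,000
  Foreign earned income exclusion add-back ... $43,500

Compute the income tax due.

$111,050

Alternative floor tax:
  Adjusted income: $530,000 + $89,000 + $43,500 = $662,500
  Exemption: 25% × ($662,500 − $248,000) = $103,625 ≥ $100,000, so the exemption is fully phased out
  Base: $662,500 − $0 = $662,500
  $662,500 × 12% = $79,500

Regular income tax:
  $53,000 × 13% = $6,890
  $420,000 × 21% = $88,200
  $57,000 × 28% = $15,960
  → $111,050

$111,050 > $79,500, so the regular income tax governs.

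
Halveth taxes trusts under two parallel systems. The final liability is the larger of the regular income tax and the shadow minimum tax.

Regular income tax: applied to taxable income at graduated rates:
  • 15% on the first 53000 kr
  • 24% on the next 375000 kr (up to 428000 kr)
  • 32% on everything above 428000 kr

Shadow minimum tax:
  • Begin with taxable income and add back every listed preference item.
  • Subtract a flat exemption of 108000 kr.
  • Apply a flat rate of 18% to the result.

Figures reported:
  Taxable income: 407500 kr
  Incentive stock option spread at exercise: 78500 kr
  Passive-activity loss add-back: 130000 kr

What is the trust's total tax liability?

Regular income tax:
  53000 kr × 15% = 7950 kr
  354500 kr × 24% = 85080 kr
  → 93030 kr

Shadow minimum tax:
  Adjusted income: 407500 kr + 78500 kr + 130000 kr = 616000 kr
  Less exemption 108000 kr → base 508000 kr
  508000 kr × 18% = 91440 kr

93030 kr > 91440 kr, so the regular income tax governs.

93030 kr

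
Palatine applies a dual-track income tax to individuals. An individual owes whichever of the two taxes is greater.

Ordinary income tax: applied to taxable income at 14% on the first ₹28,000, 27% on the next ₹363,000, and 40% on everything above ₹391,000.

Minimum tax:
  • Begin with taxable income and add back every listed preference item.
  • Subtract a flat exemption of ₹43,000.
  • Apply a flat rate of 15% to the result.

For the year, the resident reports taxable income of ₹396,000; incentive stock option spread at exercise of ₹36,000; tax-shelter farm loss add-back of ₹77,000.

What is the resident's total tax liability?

₹103,930

Ordinary income tax:
  ₹28,000 × 14% = ₹3,920
  ₹363,000 × 27% = ₹98,010
  ₹5,000 × 40% = ₹2,000
  → ₹103,930

Minimum tax:
  Adjusted income: ₹396,000 + ₹36,000 + ₹77,000 = ₹509,000
  Less exemption ₹43,000 → base ₹466,000
  ₹466,000 × 15% = ₹69,900

₹103,930 > ₹69,900, so the ordinary income tax governs.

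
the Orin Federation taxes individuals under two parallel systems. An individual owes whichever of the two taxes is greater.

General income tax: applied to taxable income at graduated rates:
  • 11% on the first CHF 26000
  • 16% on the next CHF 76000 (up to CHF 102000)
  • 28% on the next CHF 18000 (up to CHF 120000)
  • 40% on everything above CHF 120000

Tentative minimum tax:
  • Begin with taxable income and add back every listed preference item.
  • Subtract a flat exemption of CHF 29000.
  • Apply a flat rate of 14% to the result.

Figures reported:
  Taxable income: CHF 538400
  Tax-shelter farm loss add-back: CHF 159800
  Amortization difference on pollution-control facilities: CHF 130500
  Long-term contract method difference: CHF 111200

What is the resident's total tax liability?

CHF 187420

General income tax:
  CHF 26000 × 11% = CHF 2860
  CHF 76000 × 16% = CHF 12160
  CHF 18000 × 28% = CHF 5040
  CHF 418400 × 40% = CHF 167360
  → CHF 187420

Tentative minimum tax:
  Adjusted income: CHF 538400 + CHF 159800 + CHF 130500 + CHF 111200 = CHF 939900
  Less exemption CHF 29000 → base CHF 910900
  CHF 910900 × 14% = CHF 127526

CHF 187420 > CHF 127526, so the general income tax governs.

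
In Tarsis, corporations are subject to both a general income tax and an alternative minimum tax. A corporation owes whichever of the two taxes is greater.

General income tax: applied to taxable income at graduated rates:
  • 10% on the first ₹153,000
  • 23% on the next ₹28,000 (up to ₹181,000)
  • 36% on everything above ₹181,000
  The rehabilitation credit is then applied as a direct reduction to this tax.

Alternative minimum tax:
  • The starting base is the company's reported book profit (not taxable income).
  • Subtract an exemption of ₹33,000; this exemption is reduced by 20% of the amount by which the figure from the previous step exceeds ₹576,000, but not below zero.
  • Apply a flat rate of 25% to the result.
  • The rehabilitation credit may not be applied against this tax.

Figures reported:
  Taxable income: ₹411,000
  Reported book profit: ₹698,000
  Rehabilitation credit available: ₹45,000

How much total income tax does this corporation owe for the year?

Alternative minimum tax:
  Base (reported book profit): ₹698,000
  Exemption: ₹33,000 − 20% × (₹698,000 − ₹576,000) = ₹33,000 − ₹24,400 = ₹8,600
  Base: ₹698,000 − ₹8,600 = ₹689,400
  ₹689,400 × 25% = ₹172,350

General income tax:
  ₹153,000 × 10% = ₹15,300
  ₹28,000 × 23% = ₹6,440
  ₹230,000 × 36% = ₹82,800
  → ₹104,540
  Less rehabilitation credit ₹45,000 → ₹59,540

₹172,350 > ₹59,540, so the alternative minimum tax is the binding amount.

₹172,350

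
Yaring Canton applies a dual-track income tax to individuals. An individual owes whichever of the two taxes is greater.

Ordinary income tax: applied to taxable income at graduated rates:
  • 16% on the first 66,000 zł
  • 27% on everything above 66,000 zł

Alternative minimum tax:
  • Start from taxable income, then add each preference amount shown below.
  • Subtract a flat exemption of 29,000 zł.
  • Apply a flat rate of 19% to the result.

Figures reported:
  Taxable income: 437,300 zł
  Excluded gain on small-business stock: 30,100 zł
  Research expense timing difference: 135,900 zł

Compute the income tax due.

Ordinary income tax:
  66,000 zł × 16% = 10,560 zł
  371,300 zł × 27% = 100,251 zł
  → 110,811 zł

Alternative minimum tax:
  Adjusted income: 437,300 zł + 30,100 zł + 135,900 zł = 603,300 zł
  Less exemption 29,000 zł → base 574,300 zł
  574,300 zł × 19% = 109,117 zł

110,811 zł > 109,117 zł, so the ordinary income tax governs.

110,811 zł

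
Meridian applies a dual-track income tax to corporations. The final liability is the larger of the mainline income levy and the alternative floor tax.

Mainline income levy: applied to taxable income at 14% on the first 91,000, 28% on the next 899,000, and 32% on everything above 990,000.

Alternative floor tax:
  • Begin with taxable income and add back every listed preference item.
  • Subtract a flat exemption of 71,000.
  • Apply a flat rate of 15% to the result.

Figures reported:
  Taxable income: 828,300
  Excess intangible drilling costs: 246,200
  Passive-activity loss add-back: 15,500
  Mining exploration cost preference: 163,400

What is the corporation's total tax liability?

Mainline income levy:
  91,000 × 14% = 12,740
  737,300 × 28% = 206,444
  → 219,184

Alternative floor tax:
  Adjusted income: 828,300 + 246,200 + 15,500 + 163,400 = 1,253,400
  Less exemption 71,000 → base 1,182,400
  1,182,400 × 15% = 177,360

219,184 > 177,360, so the mainline income levy governs.

219,184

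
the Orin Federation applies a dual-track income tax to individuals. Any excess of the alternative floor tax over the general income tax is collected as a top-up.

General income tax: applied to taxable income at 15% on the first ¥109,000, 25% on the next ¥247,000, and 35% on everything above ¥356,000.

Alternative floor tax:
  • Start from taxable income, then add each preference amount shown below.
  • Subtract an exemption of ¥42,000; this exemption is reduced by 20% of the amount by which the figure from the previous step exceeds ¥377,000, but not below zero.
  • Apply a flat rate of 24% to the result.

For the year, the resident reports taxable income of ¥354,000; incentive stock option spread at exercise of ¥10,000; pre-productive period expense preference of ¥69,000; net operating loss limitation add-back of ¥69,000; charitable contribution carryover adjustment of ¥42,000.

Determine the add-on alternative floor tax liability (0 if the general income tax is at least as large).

¥50,896

General income tax:
  ¥109,000 × 15% = ¥16,350
  ¥245,000 × 25% = ¥61,250
  → ¥77,600

Alternative floor tax:
  Adjusted income: ¥354,000 + ¥10,000 + ¥69,000 + ¥69,000 + ¥42,000 = ¥544,000
  Exemption: ¥42,000 − 20% × (¥544,000 − ¥377,000) = ¥42,000 − ¥33,400 = ¥8,600
  Base: ¥544,000 − ¥8,600 = ¥535,400
  ¥535,400 × 24% = ¥128,496

Excess of alternative floor tax over general income tax: ¥128,496 − ¥77,600 = ¥50,896.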